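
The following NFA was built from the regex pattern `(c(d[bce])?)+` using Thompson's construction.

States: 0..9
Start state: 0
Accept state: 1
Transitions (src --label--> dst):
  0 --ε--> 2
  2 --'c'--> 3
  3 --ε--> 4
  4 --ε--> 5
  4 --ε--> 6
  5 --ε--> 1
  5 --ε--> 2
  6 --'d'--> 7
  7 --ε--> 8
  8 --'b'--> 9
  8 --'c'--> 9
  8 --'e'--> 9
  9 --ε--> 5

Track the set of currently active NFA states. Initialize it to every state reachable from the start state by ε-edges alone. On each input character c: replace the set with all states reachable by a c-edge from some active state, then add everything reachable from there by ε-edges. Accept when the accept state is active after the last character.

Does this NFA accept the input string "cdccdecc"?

Answer: ACCEPT

Trace:
start: ε-closure({0}) = {0,2}
'c' @ 1: {1,2,3,4,5,6}  (accept∈set)
'd' @ 2: {7,8}
'c' @ 3: {1,2,5,9}  (accept∈set)
'c' @ 4: {1,2,3,4,5,6}  (accept∈set)
'd' @ 5: {7,8}
'e' @ 6: {1,2,5,9}  (accept∈set)
'c' @ 7: {1,2,3,4,5,6}  (accept∈set)
'c' @ 8: {1,2,3,4,5,6}  (accept∈set)
end set {1,2,3,4,5,6} — state 1 in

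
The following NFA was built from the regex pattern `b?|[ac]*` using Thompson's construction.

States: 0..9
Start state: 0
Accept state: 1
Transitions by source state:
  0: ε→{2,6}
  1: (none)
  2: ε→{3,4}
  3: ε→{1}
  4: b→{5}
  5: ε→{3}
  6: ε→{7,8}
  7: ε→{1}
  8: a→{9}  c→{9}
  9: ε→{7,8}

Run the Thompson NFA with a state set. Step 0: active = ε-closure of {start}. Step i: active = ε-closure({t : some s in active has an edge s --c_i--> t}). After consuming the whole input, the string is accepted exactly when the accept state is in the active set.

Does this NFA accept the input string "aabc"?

Answer: REJECT

Steps:
S₀ = ε-closure({0}) = {0,1,2,3,4,6,7,8}
'a' @ 1: {1,7,8,9}  ✓accept
'a' @ 2: {1,7,8,9}  ✓accept
'b' @ 3: {}  — dead — no transitions
rest 'c' ignored (set empty)
end set {} — state 1 not in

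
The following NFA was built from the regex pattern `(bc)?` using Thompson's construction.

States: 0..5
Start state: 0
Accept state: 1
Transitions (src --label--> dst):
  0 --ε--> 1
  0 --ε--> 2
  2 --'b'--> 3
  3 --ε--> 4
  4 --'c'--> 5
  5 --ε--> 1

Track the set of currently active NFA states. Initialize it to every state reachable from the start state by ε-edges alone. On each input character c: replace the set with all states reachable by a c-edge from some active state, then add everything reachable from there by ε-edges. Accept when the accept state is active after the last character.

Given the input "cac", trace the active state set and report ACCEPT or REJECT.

initial (ε-close {0}): {0,1,2}
'c' @ 1: {}  — no active states
rest 'ac' ignored (set empty)
final: {}; accept 1 not in set

Answer: REJECT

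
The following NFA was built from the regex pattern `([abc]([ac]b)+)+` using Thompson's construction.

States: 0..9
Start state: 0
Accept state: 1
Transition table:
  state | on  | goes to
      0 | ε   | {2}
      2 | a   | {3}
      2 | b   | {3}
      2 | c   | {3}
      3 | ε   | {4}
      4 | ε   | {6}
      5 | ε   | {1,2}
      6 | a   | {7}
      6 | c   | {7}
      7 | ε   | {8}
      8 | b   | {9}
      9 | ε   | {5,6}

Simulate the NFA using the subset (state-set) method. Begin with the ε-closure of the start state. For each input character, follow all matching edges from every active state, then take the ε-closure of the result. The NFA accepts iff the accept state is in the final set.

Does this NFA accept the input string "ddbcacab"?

S₀ = ε-closure({0}) = {0,2}
'd' @ 1: {}  — dead — no transitions
rest 'dbcacab' ignored (set empty)
after full input: {}  (accept=1 not in)

Answer: REJECT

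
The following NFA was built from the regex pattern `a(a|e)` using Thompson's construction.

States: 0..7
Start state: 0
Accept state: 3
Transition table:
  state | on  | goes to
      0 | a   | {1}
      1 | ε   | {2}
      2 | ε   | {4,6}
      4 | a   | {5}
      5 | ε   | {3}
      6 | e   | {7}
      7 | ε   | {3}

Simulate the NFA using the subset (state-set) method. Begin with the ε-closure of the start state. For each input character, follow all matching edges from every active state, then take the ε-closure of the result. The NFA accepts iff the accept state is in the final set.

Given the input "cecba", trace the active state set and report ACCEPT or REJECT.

Answer: REJECT

Trace:
initial (ε-close {0}): {0}
'c' @ 1: {}  — state set empty
rest 'ecba' ignored (set empty)
end set {} — state 3 not in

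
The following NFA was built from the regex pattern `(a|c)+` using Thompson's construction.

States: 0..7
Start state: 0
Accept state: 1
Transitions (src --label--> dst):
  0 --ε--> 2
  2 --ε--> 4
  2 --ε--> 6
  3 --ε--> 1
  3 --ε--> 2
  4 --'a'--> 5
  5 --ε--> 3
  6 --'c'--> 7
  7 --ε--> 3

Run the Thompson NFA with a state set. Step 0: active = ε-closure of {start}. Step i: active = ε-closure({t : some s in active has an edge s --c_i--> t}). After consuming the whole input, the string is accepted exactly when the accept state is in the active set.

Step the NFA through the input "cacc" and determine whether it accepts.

Answer: ACCEPT

Trace:
S₀ = ε-closure({0}) = {0,2,4,6}
'c' @ 1: {1,2,3,4,6,7}  (accept∈set)
'a' @ 2: {1,2,3,4,5,6}  (accept∈set)
'c' @ 3: {1,2,3,4,6,7}  (accept∈set)
'c' @ 4: {1,2,3,4,6,7}  (accept∈set)
final: {1,2,3,4,6,7}; accept 1 in set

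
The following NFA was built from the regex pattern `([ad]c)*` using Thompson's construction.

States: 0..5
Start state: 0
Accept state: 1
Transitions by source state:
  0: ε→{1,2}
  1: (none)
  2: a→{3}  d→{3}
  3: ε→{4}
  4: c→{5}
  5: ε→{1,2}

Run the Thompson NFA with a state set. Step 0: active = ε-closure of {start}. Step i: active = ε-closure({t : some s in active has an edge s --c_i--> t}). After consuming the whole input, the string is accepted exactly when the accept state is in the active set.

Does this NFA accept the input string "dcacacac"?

initial (ε-close {0}): {0,1,2}
'd' @ 1: {3,4}
'c' @ 2: {1,2,5}  ✓accept
'a' @ 3: {3,4}
'c' @ 4: {1,2,5}  ✓accept
'a' @ 5: {3,4}
'c' @ 6: {1,2,5}  ✓accept
'a' @ 7: {3,4}
'c' @ 8: {1,2,5}  ✓accept
final: {1,2,5}; accept 1 in set

Answer: ACCEPT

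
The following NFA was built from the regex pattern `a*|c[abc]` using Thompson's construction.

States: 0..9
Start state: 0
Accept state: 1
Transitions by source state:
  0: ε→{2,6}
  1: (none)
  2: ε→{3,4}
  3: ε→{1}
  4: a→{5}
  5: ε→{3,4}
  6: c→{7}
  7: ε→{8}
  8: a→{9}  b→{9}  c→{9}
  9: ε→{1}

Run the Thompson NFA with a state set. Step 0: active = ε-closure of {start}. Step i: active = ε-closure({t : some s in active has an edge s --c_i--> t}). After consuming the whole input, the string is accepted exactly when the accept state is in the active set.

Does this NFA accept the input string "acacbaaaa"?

start: ε-closure({0}) = {0,1,2,3,4,6}
'a' @ 1: {1,3,4,5}  [accepting]
'c' @ 2: {}  — dead — no transitions
rest 'acbaaaa' ignored (set empty)
final: {}; accept 1 not in set

Answer: REJECT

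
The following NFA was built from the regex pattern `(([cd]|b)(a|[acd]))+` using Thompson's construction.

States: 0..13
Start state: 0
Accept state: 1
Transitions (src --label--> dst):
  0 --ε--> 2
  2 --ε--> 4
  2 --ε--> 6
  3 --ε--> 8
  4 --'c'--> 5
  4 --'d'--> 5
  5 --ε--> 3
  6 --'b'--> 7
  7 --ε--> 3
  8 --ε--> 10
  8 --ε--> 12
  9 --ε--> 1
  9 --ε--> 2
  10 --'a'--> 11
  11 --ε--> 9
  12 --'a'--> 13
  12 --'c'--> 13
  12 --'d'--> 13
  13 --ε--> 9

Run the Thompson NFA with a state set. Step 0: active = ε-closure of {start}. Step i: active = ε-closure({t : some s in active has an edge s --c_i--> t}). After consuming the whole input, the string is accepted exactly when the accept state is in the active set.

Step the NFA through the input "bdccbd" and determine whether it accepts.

Answer: ACCEPT

Derivation:
start: ε-closure({0}) = {0,2,4,6}
'b' @ 1: {3,7,8,10,12}
'd' @ 2: {1,2,4,6,9,13}  (accept∈set)
'c' @ 3: {3,5,8,10,12}
'c' @ 4: {1,2,4,6,9,13}  (accept∈set)
'b' @ 5: {3,7,8,10,12}
'd' @ 6: {1,2,4,6,9,13}  (accept∈set)
after full input: {1,2,4,6,9,13}  (accept=1 in)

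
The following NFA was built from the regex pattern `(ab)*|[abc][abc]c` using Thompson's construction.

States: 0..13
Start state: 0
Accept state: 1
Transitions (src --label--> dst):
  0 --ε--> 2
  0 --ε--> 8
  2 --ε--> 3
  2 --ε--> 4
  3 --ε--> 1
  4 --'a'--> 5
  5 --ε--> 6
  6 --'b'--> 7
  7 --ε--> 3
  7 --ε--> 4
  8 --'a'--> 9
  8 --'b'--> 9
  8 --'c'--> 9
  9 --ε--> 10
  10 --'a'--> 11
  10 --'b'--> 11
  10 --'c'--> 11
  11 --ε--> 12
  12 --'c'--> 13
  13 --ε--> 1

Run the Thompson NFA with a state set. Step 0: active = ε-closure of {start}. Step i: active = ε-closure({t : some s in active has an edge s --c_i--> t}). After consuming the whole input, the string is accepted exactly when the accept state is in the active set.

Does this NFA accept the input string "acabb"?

Answer: REJECT

Steps:
initial (ε-close {0}): {0,1,2,3,4,8}
'a' @ 1: {5,6,9,10}
'c' @ 2: {11,12}
'a' @ 3: {}  — no active states
rest 'bb' ignored (set empty)
final: {}; accept 1 not in set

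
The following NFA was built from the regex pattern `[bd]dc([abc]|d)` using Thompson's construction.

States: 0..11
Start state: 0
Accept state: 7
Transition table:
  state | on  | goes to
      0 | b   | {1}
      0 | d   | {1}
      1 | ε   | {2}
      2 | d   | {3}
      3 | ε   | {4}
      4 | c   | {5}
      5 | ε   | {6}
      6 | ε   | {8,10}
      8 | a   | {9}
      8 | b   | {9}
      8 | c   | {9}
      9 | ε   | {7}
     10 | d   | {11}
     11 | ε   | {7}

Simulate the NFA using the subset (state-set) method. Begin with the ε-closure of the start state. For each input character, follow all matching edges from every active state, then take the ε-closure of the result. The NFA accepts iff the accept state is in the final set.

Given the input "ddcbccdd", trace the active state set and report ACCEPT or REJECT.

S₀ = ε-closure({0}) = {0}
'd' @ 1: {1,2}
'd' @ 2: {3,4}
'c' @ 3: {5,6,8,10}
'b' @ 4: {7,9}  [accepting]
'c' @ 5: {}  — no active states
rest 'cdd' ignored (set empty)
after full input: {}  (accept=7 not in)

Answer: REJECT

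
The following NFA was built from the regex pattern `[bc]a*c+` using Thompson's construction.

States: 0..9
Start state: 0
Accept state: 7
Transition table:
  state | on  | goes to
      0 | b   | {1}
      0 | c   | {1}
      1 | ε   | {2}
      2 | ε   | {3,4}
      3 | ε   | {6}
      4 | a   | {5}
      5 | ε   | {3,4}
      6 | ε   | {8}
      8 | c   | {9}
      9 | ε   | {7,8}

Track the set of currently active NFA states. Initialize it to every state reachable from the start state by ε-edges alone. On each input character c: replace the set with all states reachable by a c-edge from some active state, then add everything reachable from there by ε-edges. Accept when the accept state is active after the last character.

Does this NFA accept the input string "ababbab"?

Answer: REJECT

Derivation:
S₀ = ε-closure({0}) = {0}
'a' @ 1: {}  — dead — no transitions
rest 'babbab' ignored (set empty)
after full input: {}  (accept=7 not in)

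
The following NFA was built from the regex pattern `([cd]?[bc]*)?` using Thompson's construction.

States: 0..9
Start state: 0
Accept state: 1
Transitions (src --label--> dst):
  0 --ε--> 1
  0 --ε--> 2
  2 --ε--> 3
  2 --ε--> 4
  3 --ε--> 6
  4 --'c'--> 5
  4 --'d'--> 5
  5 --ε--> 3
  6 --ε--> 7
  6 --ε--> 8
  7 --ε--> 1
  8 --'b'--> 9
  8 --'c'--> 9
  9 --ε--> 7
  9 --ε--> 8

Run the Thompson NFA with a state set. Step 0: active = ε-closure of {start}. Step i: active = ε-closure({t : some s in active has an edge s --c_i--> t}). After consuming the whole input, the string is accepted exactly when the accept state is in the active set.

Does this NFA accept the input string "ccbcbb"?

Answer: ACCEPT

Steps:
S₀ = ε-closure({0}) = {0,1,2,3,4,6,7,8}
'c' @ 1: {1,3,5,6,7,8,9}  ✓accept
'c' @ 2: {1,7,8,9}  ✓accept
'b' @ 3: {1,7,8,9}  ✓accept
'c' @ 4: {1,7,8,9}  ✓accept
'b' @ 5: {1,7,8,9}  ✓accept
'b' @ 6: {1,7,8,9}  ✓accept
after full input: {1,7,8,9}  (accept=1 in)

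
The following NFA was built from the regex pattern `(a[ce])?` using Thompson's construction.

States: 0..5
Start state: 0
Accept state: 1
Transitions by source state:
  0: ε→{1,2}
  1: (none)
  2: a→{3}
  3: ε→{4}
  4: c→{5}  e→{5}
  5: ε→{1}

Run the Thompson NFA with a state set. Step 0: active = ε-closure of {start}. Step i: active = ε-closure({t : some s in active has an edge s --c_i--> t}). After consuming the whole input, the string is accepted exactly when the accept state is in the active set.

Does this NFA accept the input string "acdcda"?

start: ε-closure({0}) = {0,1,2}
'a' @ 1: {3,4}
'c' @ 2: {1,5}  [accepting]
'd' @ 3: {}  — state set empty
rest 'cda' ignored (set empty)
end set {} — state 1 not in

Answer: REJECT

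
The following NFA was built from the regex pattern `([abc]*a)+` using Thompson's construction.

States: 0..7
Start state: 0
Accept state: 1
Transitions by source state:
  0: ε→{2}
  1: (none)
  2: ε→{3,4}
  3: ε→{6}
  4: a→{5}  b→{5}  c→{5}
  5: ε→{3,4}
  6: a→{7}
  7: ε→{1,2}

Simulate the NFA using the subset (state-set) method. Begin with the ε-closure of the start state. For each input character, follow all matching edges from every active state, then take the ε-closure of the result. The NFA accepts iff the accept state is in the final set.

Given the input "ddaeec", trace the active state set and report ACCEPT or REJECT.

start: ε-closure({0}) = {0,2,3,4,6}
'd' @ 1: {}  — state set empty
rest 'daeec' ignored (set empty)
after full input: {}  (accept=1 not in)

Answer: REJECT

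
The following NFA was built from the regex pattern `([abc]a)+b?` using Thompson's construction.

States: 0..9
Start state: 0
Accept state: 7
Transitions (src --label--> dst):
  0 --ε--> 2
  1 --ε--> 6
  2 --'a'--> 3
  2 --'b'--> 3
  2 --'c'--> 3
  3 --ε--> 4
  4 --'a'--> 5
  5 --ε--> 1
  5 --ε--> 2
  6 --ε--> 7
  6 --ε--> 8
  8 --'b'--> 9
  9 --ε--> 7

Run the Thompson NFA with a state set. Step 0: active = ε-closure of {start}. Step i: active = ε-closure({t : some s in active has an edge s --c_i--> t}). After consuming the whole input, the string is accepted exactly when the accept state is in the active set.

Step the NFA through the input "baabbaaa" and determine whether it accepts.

Answer: REJECT

Derivation:
S₀ = ε-closure({0}) = {0,2}
'b' @ 1: {3,4}
'a' @ 2: {1,2,5,6,7,8}  ✓accept
'a' @ 3: {3,4}
'b' @ 4: {}  — state set empty
rest 'baaa' ignored (set empty)
final: {}; accept 7 not in set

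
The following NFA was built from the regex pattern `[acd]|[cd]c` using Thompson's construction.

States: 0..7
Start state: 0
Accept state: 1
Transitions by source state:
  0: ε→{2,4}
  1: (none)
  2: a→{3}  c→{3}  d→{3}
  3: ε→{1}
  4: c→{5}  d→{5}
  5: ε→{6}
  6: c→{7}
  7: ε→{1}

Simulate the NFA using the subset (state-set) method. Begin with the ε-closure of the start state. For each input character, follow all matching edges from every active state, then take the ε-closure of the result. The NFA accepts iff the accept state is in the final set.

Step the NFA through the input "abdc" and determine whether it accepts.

start: ε-closure({0}) = {0,2,4}
'a' @ 1: {1,3}  [accepting]
'b' @ 2: {}  — state set empty
rest 'dc' ignored (set empty)
final: {}; accept 1 not in set

Answer: REJECT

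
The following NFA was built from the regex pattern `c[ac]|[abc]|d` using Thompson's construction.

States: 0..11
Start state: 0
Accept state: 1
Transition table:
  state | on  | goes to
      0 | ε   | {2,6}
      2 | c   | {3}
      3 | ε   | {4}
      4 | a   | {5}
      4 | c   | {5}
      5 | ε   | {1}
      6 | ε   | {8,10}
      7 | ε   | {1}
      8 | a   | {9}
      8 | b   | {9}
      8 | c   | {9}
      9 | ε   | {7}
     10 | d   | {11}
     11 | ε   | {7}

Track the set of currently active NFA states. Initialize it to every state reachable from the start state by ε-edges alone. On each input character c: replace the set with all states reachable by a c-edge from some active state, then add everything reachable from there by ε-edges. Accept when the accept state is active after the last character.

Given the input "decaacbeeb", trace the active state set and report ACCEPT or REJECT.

initial (ε-close {0}): {0,2,6,8,10}
'd' @ 1: {1,7,11}  (accept∈set)
'e' @ 2: {}  — state set empty
rest 'caacbeeb' ignored (set empty)
after full input: {}  (accept=1 not in)

Answer: REJECT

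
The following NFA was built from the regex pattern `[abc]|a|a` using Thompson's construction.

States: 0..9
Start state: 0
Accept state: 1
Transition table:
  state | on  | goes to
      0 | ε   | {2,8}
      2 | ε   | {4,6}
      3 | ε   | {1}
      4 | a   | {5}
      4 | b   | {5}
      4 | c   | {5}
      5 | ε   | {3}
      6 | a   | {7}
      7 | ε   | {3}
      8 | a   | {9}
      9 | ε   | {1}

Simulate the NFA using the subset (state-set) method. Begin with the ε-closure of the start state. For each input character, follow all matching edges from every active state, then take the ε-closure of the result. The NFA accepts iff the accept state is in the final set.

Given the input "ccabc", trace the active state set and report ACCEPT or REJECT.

Answer: REJECT

Trace:
S₀ = ε-closure({0}) = {0,2,4,6,8}
'c' @ 1: {1,3,5}  ✓accept
'c' @ 2: {}  — state set empty
rest 'abc' ignored (set empty)
after full input: {}  (accept=1 not in)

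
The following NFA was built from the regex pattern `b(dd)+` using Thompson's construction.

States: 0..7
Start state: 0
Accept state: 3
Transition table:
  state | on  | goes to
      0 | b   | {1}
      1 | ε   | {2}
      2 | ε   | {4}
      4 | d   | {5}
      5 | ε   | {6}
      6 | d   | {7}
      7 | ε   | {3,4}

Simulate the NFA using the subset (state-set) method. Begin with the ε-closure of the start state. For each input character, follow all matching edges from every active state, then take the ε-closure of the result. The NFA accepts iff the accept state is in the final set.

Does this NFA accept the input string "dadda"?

start: ε-closure({0}) = {0}
'd' @ 1: {}  — state set empty
rest 'adda' ignored (set empty)
end set {} — state 3 not in

Answer: REJECT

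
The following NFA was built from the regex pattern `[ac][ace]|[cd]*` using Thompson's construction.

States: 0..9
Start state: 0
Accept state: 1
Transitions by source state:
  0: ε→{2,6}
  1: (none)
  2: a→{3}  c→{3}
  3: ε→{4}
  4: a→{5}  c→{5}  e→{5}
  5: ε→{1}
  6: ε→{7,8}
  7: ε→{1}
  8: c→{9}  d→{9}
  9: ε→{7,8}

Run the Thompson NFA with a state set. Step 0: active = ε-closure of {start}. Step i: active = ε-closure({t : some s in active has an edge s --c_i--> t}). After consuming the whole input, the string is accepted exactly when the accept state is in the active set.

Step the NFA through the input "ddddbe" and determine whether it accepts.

start: ε-closure({0}) = {0,1,2,6,7,8}
'd' @ 1: {1,7,8,9}  [accepting]
'd' @ 2: {1,7,8,9}  [accepting]
'd' @ 3: {1,7,8,9}  [accepting]
'd' @ 4: {1,7,8,9}  [accepting]
'b' @ 5: {}  — no active states
rest 'e' ignored (set empty)
final: {}; accept 1 not in set

Answer: REJECT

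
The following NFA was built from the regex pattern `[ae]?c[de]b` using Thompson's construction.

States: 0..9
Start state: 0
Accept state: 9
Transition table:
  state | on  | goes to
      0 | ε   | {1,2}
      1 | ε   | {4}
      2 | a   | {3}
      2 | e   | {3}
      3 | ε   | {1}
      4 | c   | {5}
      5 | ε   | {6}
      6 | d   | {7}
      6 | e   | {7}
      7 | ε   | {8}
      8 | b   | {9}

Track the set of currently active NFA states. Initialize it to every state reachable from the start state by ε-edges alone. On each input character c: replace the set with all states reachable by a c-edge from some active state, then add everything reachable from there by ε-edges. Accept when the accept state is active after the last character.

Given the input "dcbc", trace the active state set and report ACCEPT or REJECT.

initial (ε-close {0}): {0,1,2,4}
'd' @ 1: {}  — state set empty
rest 'cbc' ignored (set empty)
after full input: {}  (accept=9 not in)

Answer: REJECT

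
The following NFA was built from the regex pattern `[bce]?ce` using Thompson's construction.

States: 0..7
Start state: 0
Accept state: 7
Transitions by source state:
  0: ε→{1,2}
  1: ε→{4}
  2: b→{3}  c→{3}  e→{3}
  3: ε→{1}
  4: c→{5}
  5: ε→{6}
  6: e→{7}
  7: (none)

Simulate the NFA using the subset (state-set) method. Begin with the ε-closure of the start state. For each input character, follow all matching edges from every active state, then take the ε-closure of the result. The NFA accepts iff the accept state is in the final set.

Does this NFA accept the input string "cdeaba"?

S₀ = ε-closure({0}) = {0,1,2,4}
'c' @ 1: {1,3,4,5,6}
'd' @ 2: {}  — state set empty
rest 'eaba' ignored (set empty)
end set {} — state 7 not in

Answer: REJECT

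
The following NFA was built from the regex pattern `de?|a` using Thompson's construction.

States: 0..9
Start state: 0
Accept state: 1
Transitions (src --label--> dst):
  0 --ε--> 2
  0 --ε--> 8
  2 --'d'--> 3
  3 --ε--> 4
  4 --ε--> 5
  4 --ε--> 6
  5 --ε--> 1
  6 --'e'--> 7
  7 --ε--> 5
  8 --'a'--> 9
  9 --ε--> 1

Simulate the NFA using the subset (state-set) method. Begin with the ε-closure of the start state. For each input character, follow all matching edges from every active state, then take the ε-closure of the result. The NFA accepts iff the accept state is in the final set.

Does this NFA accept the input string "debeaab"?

Answer: REJECT

Steps:
S₀ = ε-closure({0}) = {0,2,8}
'd' @ 1: {1,3,4,5,6}  ✓accept
'e' @ 2: {1,5,7}  ✓accept
'b' @ 3: {}  — state set empty
rest 'eaab' ignored (set empty)
end set {} — state 1 not in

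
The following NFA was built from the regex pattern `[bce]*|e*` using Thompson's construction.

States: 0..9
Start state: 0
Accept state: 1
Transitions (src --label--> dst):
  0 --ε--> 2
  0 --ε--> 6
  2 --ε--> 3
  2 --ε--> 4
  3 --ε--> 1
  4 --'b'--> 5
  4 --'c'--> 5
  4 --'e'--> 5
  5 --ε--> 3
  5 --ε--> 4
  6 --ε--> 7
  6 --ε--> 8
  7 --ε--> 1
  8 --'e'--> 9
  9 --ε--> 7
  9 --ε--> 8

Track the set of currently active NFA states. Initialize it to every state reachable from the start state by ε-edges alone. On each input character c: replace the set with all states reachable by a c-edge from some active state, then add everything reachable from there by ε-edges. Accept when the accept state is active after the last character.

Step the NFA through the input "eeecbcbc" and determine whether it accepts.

start: ε-closure({0}) = {0,1,2,3,4,6,7,8}
'e' @ 1: {1,3,4,5,7,8,9}  (accept∈set)
'e' @ 2: {1,3,4,5,7,8,9}  (accept∈set)
'e' @ 3: {1,3,4,5,7,8,9}  (accept∈set)
'c' @ 4: {1,3,4,5}  (accept∈set)
'b' @ 5: {1,3,4,5}  (accept∈set)
'c' @ 6: {1,3,4,5}  (accept∈set)
'b' @ 7: {1,3,4,5}  (accept∈set)
'c' @ 8: {1,3,4,5}  (accept∈set)
final: {1,3,4,5}; accept 1 in set

Answer: ACCEPT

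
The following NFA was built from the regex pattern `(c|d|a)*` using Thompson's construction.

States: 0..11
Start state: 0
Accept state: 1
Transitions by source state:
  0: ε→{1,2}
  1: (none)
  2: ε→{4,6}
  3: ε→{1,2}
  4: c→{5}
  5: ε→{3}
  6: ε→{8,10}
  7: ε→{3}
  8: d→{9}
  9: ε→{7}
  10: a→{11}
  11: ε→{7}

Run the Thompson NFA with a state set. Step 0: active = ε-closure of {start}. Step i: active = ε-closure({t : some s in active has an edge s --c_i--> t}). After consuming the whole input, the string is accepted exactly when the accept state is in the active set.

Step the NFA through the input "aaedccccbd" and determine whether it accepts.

Answer: REJECT

Derivation:
start: ε-closure({0}) = {0,1,2,4,6,8,10}
'a' @ 1: {1,2,3,4,6,7,8,10,11}  (accept∈set)
'a' @ 2: {1,2,3,4,6,7,8,10,11}  (accept∈set)
'e' @ 3: {}  — state set empty
rest 'dccccbd' ignored (set empty)
end set {} — state 1 not in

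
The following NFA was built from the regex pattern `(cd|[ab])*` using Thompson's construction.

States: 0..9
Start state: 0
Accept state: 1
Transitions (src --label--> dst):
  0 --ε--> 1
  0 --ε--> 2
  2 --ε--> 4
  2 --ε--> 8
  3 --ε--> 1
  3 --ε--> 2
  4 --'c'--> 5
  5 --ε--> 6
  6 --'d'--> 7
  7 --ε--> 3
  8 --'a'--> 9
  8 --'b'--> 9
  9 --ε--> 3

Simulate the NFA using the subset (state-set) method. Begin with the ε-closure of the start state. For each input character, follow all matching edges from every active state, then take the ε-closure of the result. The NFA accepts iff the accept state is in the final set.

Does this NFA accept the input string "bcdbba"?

Answer: ACCEPT

Steps:
start: ε-closure({0}) = {0,1,2,4,8}
'b' @ 1: {1,2,3,4,8,9}  ✓accept
'c' @ 2: {5,6}
'd' @ 3: {1,2,3,4,7,8}  ✓accept
'b' @ 4: {1,2,3,4,8,9}  ✓accept
'b' @ 5: {1,2,3,4,8,9}  ✓accept
'a' @ 6: {1,2,3,4,8,9}  ✓accept
end set {1,2,3,4,8,9} — state 1 in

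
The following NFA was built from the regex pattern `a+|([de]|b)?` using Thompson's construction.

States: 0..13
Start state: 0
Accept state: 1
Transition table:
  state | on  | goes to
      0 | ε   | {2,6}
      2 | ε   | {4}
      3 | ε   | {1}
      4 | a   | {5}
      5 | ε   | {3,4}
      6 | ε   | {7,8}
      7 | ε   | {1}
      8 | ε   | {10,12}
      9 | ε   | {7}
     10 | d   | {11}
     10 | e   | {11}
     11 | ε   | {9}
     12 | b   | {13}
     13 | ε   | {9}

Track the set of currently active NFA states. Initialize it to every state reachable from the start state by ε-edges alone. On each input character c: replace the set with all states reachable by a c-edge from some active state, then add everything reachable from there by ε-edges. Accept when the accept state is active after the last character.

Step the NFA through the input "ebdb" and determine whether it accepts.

S₀ = ε-closure({0}) = {0,1,2,4,6,7,8,10,12}
'e' @ 1: {1,7,9,11}  (accept∈set)
'b' @ 2: {}  — no active states
rest 'db' ignored (set empty)
end set {} — state 1 not in

Answer: REJECT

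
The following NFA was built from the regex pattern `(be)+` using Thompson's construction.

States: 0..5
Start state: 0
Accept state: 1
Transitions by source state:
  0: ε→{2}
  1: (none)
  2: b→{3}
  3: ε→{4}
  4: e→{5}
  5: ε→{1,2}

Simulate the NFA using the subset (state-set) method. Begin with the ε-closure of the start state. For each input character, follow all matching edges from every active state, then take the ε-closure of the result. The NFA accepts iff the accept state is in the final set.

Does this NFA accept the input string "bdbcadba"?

initial (ε-close {0}): {0,2}
'b' @ 1: {3,4}
'd' @ 2: {}  — dead — no transitions
rest 'bcadba' ignored (set empty)
final: {}; accept 1 not in set

Answer: REJECT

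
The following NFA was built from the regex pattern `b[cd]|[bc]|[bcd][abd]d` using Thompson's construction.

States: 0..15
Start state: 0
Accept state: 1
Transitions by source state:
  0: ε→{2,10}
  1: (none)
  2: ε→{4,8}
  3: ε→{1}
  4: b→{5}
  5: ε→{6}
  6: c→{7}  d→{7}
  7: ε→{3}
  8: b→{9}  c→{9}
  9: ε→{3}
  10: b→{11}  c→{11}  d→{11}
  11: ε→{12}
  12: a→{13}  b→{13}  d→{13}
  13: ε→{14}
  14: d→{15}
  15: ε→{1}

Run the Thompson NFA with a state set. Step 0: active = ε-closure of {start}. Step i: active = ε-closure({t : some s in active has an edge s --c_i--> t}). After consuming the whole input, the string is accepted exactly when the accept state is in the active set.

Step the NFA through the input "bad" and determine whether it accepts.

initial (ε-close {0}): {0,2,4,8,10}
'b' @ 1: {1,3,5,6,9,11,12}  (accept∈set)
'a' @ 2: {13,14}
'd' @ 3: {1,15}  (accept∈set)
after full input: {1,15}  (accept=1 in)

Answer: ACCEPT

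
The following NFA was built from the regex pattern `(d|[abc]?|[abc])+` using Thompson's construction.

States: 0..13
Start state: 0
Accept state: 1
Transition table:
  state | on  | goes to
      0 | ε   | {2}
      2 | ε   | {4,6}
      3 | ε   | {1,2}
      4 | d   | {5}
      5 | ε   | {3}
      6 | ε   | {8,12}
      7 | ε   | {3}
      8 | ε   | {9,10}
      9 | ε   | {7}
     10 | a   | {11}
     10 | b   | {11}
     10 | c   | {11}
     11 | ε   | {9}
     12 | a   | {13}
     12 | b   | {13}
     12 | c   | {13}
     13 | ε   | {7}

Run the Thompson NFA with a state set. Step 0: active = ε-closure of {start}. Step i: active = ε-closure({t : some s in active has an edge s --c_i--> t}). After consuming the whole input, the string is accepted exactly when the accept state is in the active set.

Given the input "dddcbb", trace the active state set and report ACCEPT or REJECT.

S₀ = ε-closure({0}) = {0,1,2,3,4,6,7,8,9,10,12}
'd' @ 1: {1,2,3,4,5,6,7,8,9,10,12}  (accept∈set)
'd' @ 2: {1,2,3,4,5,6,7,8,9,10,12}  (accept∈set)
'd' @ 3: {1,2,3,4,5,6,7,8,9,10,12}  (accept∈set)
'c' @ 4: {1,2,3,4,6,7,8,9,10,11,12,13}  (accept∈set)
'b' @ 5: {1,2,3,4,6,7,8,9,10,11,12,13}  (accept∈set)
'b' @ 6: {1,2,3,4,6,7,8,9,10,11,12,13}  (accept∈set)
final: {1,2,3,4,6,7,8,9,10,11,12,13}; accept 1 in set

Answer: ACCEPT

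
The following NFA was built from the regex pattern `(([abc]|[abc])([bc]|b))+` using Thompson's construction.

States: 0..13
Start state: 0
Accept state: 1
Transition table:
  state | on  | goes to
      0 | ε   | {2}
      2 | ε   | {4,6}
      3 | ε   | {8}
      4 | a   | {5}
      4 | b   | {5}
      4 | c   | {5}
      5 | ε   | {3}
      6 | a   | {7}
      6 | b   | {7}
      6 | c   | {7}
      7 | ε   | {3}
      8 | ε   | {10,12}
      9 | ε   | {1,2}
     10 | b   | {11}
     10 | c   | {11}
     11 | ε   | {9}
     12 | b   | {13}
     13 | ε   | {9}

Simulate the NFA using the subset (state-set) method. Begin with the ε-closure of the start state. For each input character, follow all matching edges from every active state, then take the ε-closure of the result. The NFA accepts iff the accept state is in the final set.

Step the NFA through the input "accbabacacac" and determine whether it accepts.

initial (ε-close {0}): {0,2,4,6}
'a' @ 1: {3,5,7,8,10,12}
'c' @ 2: {1,2,4,6,9,11}  ✓accept
'c' @ 3: {3,5,7,8,10,12}
'b' @ 4: {1,2,4,6,9,11,13}  ✓accept
'a' @ 5: {3,5,7,8,10,12}
'b' @ 6: {1,2,4,6,9,11,13}  ✓accept
'a' @ 7: {3,5,7,8,10,12}
'c' @ 8: {1,2,4,6,9,11}  ✓accept
'a' @ 9: {3,5,7,8,10,12}
'c' @ 10: {1,2,4,6,9,11}  ✓accept
'a' @ 11: {3,5,7,8,10,12}
'c' @ 12: {1,2,4,6,9,11}  ✓accept
after full input: {1,2,4,6,9,11}  (accept=1 in)

Answer: ACCEPT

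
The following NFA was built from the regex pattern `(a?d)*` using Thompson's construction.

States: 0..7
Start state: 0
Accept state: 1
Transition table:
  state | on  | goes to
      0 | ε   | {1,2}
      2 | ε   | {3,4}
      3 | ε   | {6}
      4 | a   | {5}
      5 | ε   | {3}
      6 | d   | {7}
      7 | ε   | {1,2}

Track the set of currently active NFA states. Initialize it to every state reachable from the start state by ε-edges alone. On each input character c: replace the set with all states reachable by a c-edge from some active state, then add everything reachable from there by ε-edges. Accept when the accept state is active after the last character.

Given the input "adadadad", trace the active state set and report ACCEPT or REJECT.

initial (ε-close {0}): {0,1,2,3,4,6}
'a' @ 1: {3,5,6}
'd' @ 2: {1,2,3,4,6,7}  [accepting]
'a' @ 3: {3,5,6}
'd' @ 4: {1,2,3,4,6,7}  [accepting]
'a' @ 5: {3,5,6}
'd' @ 6: {1,2,3,4,6,7}  [accepting]
'a' @ 7: {3,5,6}
'd' @ 8: {1,2,3,4,6,7}  [accepting]
final: {1,2,3,4,6,7}; accept 1 in set

Answer: ACCEPT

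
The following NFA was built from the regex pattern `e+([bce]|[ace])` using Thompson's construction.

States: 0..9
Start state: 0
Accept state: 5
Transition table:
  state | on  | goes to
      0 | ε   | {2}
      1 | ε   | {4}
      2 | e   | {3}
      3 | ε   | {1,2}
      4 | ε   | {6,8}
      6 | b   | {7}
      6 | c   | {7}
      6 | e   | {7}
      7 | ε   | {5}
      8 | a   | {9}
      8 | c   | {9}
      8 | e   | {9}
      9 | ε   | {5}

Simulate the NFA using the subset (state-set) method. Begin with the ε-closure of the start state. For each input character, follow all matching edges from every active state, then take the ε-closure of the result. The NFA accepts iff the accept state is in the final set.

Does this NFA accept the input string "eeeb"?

initial (ε-close {0}): {0,2}
'e' @ 1: {1,2,3,4,6,8}
'e' @ 2: {1,2,3,4,5,6,7,8,9}  (accept∈set)
'e' @ 3: {1,2,3,4,5,6,7,8,9}  (accept∈set)
'b' @ 4: {5,7}  (accept∈set)
final: {5,7}; accept 5 in set

Answer: ACCEPT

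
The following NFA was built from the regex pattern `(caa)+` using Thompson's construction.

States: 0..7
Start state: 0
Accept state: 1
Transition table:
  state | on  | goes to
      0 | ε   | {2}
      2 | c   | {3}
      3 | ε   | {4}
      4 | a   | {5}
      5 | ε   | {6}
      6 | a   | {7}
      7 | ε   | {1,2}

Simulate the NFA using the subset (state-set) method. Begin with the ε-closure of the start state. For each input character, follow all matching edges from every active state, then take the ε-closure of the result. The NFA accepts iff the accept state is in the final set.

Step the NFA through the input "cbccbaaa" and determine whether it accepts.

Answer: REJECT

Trace:
start: ε-closure({0}) = {0,2}
'c' @ 1: {3,4}
'b' @ 2: {}  — dead — no transitions
rest 'ccbaaa' ignored (set empty)
after full input: {}  (accept=1 not in)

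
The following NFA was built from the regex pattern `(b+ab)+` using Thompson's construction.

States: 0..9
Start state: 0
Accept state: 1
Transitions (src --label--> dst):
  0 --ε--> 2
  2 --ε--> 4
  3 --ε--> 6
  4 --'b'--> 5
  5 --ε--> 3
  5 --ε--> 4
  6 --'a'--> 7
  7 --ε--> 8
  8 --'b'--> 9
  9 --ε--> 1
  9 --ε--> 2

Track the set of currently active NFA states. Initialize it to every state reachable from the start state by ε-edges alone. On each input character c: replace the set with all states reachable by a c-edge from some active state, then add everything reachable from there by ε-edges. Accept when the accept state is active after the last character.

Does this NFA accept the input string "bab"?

start: ε-closure({0}) = {0,2,4}
'b' @ 1: {3,4,5,6}
'a' @ 2: {7,8}
'b' @ 3: {1,2,4,9}  ✓accept
final: {1,2,4,9}; accept 1 in set

Answer: ACCEPT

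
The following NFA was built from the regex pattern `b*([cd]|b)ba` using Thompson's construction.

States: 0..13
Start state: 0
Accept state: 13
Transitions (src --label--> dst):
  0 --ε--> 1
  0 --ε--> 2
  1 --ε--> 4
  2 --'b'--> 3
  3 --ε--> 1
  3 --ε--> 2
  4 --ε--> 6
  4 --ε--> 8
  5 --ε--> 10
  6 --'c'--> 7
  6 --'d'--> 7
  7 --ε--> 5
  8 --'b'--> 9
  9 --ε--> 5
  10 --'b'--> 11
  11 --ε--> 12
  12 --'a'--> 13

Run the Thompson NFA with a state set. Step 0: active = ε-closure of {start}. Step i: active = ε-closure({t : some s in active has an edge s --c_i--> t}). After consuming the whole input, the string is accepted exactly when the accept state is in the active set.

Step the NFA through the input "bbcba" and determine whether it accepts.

Answer: ACCEPT

Trace:
S₀ = ε-closure({0}) = {0,1,2,4,6,8}
'b' @ 1: {1,2,3,4,5,6,8,9,10}
'b' @ 2: {1,2,3,4,5,6,8,9,10,11,12}
'c' @ 3: {5,7,10}
'b' @ 4: {11,12}
'a' @ 5: {13}  [accepting]
after full input: {13}  (accept=13 in)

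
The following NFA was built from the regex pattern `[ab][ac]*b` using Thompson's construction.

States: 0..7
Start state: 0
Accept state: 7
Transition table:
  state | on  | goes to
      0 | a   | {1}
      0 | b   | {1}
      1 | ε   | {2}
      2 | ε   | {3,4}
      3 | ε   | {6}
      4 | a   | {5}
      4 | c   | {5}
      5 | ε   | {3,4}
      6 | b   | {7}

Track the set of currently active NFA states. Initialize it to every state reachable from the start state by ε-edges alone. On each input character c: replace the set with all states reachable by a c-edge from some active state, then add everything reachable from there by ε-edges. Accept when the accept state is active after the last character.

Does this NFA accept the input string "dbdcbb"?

Answer: REJECT

Trace:
start: ε-closure({0}) = {0}
'd' @ 1: {}  — dead — no transitions
rest 'bdcbb' ignored (set empty)
end set {} — state 7 not in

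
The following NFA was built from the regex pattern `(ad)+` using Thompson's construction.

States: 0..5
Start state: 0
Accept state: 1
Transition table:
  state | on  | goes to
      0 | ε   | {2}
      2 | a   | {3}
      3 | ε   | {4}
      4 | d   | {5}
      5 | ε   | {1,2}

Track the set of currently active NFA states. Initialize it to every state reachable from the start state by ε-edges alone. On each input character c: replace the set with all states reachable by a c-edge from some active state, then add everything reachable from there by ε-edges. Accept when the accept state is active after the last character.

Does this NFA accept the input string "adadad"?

start: ε-closure({0}) = {0,2}
'a' @ 1: {3,4}
'd' @ 2: {1,2,5}  (accept∈set)
'a' @ 3: {3,4}
'd' @ 4: {1,2,5}  (accept∈set)
'a' @ 5: {3,4}
'd' @ 6: {1,2,5}  (accept∈set)
after full input: {1,2,5}  (accept=1 in)

Answer: ACCEPT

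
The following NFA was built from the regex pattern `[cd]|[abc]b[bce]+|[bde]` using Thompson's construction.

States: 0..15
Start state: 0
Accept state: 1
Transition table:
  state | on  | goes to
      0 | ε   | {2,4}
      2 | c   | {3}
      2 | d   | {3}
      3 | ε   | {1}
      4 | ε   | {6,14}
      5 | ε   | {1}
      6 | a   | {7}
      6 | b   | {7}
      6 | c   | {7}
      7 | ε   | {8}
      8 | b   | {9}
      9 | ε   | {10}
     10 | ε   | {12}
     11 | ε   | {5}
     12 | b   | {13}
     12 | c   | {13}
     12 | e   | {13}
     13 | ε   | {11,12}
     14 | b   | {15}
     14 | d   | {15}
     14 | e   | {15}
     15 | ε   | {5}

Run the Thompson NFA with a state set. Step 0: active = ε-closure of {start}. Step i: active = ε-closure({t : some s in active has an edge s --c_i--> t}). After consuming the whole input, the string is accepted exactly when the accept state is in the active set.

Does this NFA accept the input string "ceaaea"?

initial (ε-close {0}): {0,2,4,6,14}
'c' @ 1: {1,3,7,8}  ✓accept
'e' @ 2: {}  — dead — no transitions
rest 'aaea' ignored (set empty)
final: {}; accept 1 not in set

Answer: REJECT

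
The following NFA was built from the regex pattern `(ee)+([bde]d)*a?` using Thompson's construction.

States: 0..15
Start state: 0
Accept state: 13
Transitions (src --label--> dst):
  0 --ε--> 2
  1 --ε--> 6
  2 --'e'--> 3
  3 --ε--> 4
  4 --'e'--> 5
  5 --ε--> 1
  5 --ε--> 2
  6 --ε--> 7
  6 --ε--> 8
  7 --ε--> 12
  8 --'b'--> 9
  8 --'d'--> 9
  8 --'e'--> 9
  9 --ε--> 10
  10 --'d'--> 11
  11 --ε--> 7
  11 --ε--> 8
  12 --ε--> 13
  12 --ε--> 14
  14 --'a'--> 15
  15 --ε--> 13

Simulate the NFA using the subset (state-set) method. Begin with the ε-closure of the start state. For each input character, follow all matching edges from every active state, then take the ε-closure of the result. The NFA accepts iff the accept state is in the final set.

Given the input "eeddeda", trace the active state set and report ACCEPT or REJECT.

Answer: ACCEPT

Steps:
start: ε-closure({0}) = {0,2}
'e' @ 1: {3,4}
'e' @ 2: {1,2,5,6,7,8,12,13,14}  [accepting]
'd' @ 3: {9,10}
'd' @ 4: {7,8,11,12,13,14}  [accepting]
'e' @ 5: {9,10}
'd' @ 6: {7,8,11,12,13,14}  [accepting]
'a' @ 7: {13,15}  [accepting]
end set {13,15} — state 13 in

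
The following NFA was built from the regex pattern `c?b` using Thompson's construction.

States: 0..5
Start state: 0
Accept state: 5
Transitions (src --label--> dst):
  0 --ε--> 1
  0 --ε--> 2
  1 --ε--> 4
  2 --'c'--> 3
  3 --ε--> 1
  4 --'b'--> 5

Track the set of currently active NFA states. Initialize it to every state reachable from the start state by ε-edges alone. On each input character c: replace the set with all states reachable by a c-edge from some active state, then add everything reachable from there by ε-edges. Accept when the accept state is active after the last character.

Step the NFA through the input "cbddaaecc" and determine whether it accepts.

Answer: REJECT

Derivation:
initial (ε-close {0}): {0,1,2,4}
'c' @ 1: {1,3,4}
'b' @ 2: {5}  [accepting]
'd' @ 3: {}  — no active states
rest 'daaecc' ignored (set empty)
final: {}; accept 5 not in set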